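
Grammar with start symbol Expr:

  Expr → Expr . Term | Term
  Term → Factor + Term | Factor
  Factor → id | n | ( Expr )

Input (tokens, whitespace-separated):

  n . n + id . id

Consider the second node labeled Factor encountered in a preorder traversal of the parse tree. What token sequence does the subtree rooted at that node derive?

n

[Expr [Expr [Expr [Term [Factor n]]] . [Term [Factor n] + [Term [Factor id]]]] . [Term [Factor id]]]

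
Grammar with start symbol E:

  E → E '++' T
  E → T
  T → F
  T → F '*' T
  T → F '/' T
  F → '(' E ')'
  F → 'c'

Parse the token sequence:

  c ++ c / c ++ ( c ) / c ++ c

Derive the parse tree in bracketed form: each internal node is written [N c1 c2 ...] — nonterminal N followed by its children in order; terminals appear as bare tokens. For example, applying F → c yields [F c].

[E [E [E [E [T [F c]]] ++ [T [F c] / [T [F c]]]] ++ [T [F ( [E [T [F c]]] )] / [T [F c]]]] ++ [T [F c]]]

E
E ++ T
E ++ T ++ T
E ++ T ++ T ++ T
T ++ T ++ T ++ T
F ++ T ++ T ++ T
c ++ T ++ T ++ T
c ++ F / T ++ T ++ T
c ++ c / T ++ T ++ T
c ++ c / F ++ T ++ T
c ++ c / c ++ T ++ T
c ++ c / c ++ F / T ++ T
c ++ c / c ++ ( E ) / T ++ T
c ++ c / c ++ ( T ) / T ++ T
c ++ c / c ++ ( F ) / T ++ T
c ++ c / c ++ ( c ) / T ++ T
c ++ c / c ++ ( c ) / F ++ T
c ++ c / c ++ ( c ) / c ++ T
c ++ c / c ++ ( c ) / c ++ F
c ++ c / c ++ ( c ) / c ++ c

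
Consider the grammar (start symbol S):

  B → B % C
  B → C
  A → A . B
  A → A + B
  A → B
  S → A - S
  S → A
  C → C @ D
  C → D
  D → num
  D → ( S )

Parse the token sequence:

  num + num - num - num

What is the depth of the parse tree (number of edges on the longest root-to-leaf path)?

7

[S [A [A [B [C [D num]]]] + [B [C [D num]]]] - [S [A [B [C [D num]]]] - [S [A [B [C [D num]]]]]]]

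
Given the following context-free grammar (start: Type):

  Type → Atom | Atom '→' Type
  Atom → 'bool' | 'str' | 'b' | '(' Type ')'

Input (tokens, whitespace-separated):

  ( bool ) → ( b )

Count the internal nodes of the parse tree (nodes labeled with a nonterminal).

[Type [Atom ( [Type [Atom bool]] )] → [Type [Atom ( [Type [Atom b]] )]]]

8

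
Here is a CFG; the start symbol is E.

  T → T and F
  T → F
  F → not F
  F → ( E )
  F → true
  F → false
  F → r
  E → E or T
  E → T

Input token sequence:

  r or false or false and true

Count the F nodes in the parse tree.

[E [E [E [T [F r]]] or [T [F false]]] or [T [T [F false]] and [F true]]]

4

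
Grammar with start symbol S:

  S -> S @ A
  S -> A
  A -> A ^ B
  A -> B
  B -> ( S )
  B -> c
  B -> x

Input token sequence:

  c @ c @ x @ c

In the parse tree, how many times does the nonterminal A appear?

4

[S [S [S [S [A [B c]]] @ [A [B c]]] @ [A [B x]]] @ [A [B c]]]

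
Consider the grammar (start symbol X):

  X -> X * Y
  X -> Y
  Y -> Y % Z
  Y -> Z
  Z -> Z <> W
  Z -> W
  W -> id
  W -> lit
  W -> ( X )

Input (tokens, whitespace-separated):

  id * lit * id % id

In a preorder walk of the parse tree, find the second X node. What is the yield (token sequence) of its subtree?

id * lit

[X [X [X [Y [Z [W id]]]] * [Y [Z [W lit]]]] * [Y [Y [Z [W id]]] % [Z [W id]]]]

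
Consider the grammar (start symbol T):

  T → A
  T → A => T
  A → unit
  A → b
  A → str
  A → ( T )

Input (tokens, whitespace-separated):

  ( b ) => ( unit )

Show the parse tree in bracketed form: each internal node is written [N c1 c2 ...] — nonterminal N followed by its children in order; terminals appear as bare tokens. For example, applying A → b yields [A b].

T
A => T
( T ) => T
( A ) => T
( b ) => T
( b ) => A
( b ) => ( T )
( b ) => ( A )
( b ) => ( unit )

[T [A ( [T [A b]] )] => [T [A ( [T [A unit]] )]]]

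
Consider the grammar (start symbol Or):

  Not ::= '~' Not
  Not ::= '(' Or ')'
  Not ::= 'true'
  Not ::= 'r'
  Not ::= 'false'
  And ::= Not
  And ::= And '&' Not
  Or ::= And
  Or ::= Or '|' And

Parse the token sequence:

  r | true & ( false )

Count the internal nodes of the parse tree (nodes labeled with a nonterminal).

11

[Or [Or [And [Not r]]] | [And [And [Not true]] & [Not ( [Or [And [Not false]]] )]]]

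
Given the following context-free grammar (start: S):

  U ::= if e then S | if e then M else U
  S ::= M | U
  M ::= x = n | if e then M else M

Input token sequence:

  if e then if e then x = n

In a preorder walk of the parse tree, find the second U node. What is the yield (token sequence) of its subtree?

[S [U if e then [S [U if e then [S [M x = n]]]]]]

if e then x = n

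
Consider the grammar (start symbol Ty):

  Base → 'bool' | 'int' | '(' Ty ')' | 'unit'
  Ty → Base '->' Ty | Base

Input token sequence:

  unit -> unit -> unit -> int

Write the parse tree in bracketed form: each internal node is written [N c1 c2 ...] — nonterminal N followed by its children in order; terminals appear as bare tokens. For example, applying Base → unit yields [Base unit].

Ty
Base -> Ty
unit -> Ty
unit -> Base -> Ty
unit -> unit -> Ty
unit -> unit -> Base -> Ty
unit -> unit -> unit -> Ty
unit -> unit -> unit -> Base
unit -> unit -> unit -> int

[Ty [Base unit] -> [Ty [Base unit] -> [Ty [Base unit] -> [Ty [Base int]]]]]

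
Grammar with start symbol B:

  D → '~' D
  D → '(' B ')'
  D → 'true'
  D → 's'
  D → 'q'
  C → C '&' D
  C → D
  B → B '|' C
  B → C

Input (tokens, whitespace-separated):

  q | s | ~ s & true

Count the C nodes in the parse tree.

4

[B [B [B [C [D q]]] | [C [D s]]] | [C [C [D ~ [D s]]] & [D true]]]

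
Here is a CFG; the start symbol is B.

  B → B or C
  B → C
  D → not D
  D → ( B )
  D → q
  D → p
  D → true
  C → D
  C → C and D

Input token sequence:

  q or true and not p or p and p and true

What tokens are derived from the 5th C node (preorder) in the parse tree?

[B [B [B [C [D q]]] or [C [C [D true]] and [D not [D p]]]] or [C [C [C [D p]] and [D p]] and [D true]]]

p and p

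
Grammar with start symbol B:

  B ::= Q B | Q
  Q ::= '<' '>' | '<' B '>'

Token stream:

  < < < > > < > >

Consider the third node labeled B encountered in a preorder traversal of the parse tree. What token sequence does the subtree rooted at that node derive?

[B [Q < [B [Q < [B [Q < >]] >] [B [Q < >]]] >]]

< >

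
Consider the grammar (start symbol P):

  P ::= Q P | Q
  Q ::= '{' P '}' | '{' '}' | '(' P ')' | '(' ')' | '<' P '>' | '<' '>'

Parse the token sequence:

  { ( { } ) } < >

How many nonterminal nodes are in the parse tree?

[P [Q { [P [Q ( [P [Q { }]] )]] }] [P [Q < >]]]

8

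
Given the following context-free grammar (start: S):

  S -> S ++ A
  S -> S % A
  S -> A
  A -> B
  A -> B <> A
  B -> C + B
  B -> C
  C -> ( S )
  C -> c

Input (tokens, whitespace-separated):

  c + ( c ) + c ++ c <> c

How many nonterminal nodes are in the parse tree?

[S [S [A [B [C c] + [B [C ( [S [A [B [C c]]]] )] + [B [C c]]]]]] ++ [A [B [C c]] <> [A [B [C c]]]]]

19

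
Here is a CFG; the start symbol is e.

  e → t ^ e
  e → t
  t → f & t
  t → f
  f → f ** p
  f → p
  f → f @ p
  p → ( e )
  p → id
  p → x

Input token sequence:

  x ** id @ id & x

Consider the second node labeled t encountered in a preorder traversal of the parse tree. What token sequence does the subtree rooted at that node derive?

[e [t [f [f [f [p x]] ** [p id]] @ [p id]] & [t [f [p x]]]]]

x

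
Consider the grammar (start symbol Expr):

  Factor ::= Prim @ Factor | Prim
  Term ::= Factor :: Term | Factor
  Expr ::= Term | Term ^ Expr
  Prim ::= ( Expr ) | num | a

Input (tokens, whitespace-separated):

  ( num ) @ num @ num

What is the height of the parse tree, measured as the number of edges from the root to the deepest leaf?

8

[Expr [Term [Factor [Prim ( [Expr [Term [Factor [Prim num]]]] )] @ [Factor [Prim num] @ [Factor [Prim num]]]]]]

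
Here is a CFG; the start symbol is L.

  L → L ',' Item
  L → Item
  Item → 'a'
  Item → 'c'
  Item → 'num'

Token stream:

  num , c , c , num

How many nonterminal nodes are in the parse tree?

[L [L [L [L [Item num]] , [Item c]] , [Item c]] , [Item num]]

8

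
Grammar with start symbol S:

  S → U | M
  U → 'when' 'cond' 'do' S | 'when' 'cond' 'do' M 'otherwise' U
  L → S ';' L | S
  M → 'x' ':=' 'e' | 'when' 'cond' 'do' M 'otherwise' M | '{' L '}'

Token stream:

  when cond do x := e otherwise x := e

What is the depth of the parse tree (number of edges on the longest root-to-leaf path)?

3

[S [M when cond do [M x := e] otherwise [M x := e]]]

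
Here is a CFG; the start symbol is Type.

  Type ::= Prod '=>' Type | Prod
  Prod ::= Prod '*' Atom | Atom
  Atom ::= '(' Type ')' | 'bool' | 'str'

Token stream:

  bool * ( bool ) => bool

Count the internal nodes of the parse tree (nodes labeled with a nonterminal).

11

[Type [Prod [Prod [Atom bool]] * [Atom ( [Type [Prod [Atom bool]]] )]] => [Type [Prod [Atom bool]]]]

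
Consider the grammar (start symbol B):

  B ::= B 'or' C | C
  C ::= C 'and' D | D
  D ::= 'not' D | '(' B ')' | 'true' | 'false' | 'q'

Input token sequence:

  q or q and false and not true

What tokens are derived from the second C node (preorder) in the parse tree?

[B [B [C [D q]]] or [C [C [C [D q]] and [D false]] and [D not [D true]]]]

q and false and not true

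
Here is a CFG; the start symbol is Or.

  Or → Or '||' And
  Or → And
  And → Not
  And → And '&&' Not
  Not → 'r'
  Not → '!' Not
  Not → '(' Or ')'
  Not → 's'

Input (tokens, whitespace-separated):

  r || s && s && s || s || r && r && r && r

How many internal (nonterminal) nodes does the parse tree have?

[Or [Or [Or [Or [And [Not r]]] || [And [And [And [Not s]] && [Not s]] && [Not s]]] || [And [Not s]]] || [And [And [And [And [Not r]] && [Not r]] && [Not r]] && [Not r]]]

22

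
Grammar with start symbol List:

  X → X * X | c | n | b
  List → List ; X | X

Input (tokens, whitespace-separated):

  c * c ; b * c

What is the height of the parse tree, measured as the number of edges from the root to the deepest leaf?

[List [List [X [X c] * [X c]]] ; [X [X b] * [X c]]]

4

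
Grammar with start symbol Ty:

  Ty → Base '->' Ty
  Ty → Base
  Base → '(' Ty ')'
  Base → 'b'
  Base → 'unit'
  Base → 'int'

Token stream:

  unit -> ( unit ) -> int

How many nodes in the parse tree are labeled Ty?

4

[Ty [Base unit] -> [Ty [Base ( [Ty [Base unit]] )] -> [Ty [Base int]]]]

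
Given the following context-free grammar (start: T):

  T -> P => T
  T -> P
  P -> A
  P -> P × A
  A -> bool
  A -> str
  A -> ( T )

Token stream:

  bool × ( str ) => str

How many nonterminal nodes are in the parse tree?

[T [P [P [A bool]] × [A ( [T [P [A str]]] )]] => [T [P [A str]]]]

11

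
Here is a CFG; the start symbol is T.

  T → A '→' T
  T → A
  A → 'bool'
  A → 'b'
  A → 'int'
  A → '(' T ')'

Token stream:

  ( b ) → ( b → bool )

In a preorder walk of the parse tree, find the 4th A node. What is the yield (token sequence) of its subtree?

[T [A ( [T [A b]] )] → [T [A ( [T [A b] → [T [A bool]]] )]]]

b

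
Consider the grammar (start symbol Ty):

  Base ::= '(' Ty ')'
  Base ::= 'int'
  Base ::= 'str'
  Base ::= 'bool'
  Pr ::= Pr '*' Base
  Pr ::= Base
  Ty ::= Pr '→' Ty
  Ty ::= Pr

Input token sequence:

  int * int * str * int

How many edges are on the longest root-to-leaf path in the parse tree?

[Ty [Pr [Pr [Pr [Pr [Base int]] * [Base int]] * [Base str]] * [Base int]]]

6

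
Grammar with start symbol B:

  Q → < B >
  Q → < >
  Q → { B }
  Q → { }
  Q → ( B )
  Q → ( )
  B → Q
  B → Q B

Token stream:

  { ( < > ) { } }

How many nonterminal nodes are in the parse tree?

8

[B [Q { [B [Q ( [B [Q < >]] )] [B [Q { }]]] }]]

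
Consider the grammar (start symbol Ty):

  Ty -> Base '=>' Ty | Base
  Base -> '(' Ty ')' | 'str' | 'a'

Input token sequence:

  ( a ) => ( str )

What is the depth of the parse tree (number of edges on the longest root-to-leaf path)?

[Ty [Base ( [Ty [Base a]] )] => [Ty [Base ( [Ty [Base str]] )]]]

5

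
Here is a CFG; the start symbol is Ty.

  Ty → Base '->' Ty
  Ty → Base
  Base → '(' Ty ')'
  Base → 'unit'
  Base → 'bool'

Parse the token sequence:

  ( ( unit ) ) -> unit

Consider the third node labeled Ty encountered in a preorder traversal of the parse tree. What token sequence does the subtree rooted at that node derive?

unit

[Ty [Base ( [Ty [Base ( [Ty [Base unit]] )]] )] -> [Ty [Base unit]]]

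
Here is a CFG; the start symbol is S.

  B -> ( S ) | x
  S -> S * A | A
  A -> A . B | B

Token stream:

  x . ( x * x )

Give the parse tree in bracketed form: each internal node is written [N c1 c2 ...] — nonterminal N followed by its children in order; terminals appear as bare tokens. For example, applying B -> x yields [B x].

[S [A [A [B x]] . [B ( [S [S [A [B x]]] * [A [B x]]] )]]]

S
A
A . B
B . B
x . B
x . ( S )
x . ( S * A )
x . ( A * A )
x . ( B * A )
x . ( x * A )
x . ( x * B )
x . ( x * x )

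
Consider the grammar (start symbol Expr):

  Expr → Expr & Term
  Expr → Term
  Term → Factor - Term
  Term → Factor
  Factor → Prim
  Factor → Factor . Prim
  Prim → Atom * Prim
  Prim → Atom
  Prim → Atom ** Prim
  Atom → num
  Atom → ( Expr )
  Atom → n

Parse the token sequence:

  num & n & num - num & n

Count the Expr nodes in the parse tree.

4

[Expr [Expr [Expr [Expr [Term [Factor [Prim [Atom num]]]]] & [Term [Factor [Prim [Atom n]]]]] & [Term [Factor [Prim [Atom num]]] - [Term [Factor [Prim [Atom num]]]]]] & [Term [Factor [Prim [Atom n]]]]]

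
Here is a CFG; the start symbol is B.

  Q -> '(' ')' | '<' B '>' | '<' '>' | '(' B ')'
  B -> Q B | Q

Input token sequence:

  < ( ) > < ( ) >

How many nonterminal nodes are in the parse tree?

8

[B [Q < [B [Q ( )]] >] [B [Q < [B [Q ( )]] >]]]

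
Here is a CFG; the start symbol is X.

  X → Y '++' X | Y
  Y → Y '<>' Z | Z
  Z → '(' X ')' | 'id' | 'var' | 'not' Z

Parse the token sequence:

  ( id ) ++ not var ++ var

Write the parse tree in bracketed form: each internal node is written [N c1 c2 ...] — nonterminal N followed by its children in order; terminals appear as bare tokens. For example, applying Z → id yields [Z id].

[X [Y [Z ( [X [Y [Z id]]] )]] ++ [X [Y [Z not [Z var]]] ++ [X [Y [Z var]]]]]

X
Y ++ X
Z ++ X
( X ) ++ X
( Y ) ++ X
( Z ) ++ X
( id ) ++ X
( id ) ++ Y ++ X
( id ) ++ Z ++ X
( id ) ++ not Z ++ X
( id ) ++ not var ++ X
( id ) ++ not var ++ Y
( id ) ++ not var ++ Z
( id ) ++ not var ++ var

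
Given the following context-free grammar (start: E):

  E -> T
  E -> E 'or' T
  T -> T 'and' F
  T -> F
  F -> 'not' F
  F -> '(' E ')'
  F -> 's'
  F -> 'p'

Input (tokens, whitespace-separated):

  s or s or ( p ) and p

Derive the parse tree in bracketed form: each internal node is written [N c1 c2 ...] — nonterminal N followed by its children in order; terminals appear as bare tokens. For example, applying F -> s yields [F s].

E
E or T
E or T or T
T or T or T
F or T or T
s or T or T
s or F or T
s or s or T
s or s or T and F
s or s or F and F
s or s or ( E ) and F
s or s or ( T ) and F
s or s or ( F ) and F
s or s or ( p ) and F
s or s or ( p ) and p

[E [E [E [T [F s]]] or [T [F s]]] or [T [T [F ( [E [T [F p]]] )]] and [F p]]]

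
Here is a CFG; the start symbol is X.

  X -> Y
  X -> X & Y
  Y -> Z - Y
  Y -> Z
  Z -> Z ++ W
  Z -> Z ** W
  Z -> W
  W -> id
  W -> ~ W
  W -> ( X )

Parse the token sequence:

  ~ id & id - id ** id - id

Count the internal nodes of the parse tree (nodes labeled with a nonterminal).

[X [X [Y [Z [W ~ [W id]]]]] & [Y [Z [W id]] - [Y [Z [Z [W id]] ** [W id]] - [Y [Z [W id]]]]]]

17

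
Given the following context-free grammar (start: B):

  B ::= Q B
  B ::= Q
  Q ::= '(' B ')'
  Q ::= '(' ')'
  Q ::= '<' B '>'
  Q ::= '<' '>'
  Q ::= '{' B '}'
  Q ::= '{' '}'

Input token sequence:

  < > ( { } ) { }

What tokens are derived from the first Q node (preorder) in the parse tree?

[B [Q < >] [B [Q ( [B [Q { }]] )] [B [Q { }]]]]

< >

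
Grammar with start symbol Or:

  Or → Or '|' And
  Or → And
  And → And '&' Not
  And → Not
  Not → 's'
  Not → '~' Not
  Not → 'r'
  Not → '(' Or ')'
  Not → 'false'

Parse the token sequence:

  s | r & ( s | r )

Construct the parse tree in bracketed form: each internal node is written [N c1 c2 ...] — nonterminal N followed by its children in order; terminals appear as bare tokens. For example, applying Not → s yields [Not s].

[Or [Or [And [Not s]]] | [And [And [Not r]] & [Not ( [Or [Or [And [Not s]]] | [And [Not r]]] )]]]

Or
Or | And
And | And
Not | And
s | And
s | And & Not
s | Not & Not
s | r & Not
s | r & ( Or )
s | r & ( Or | And )
s | r & ( And | And )
s | r & ( Not | And )
s | r & ( s | And )
s | r & ( s | Not )
s | r & ( s | r )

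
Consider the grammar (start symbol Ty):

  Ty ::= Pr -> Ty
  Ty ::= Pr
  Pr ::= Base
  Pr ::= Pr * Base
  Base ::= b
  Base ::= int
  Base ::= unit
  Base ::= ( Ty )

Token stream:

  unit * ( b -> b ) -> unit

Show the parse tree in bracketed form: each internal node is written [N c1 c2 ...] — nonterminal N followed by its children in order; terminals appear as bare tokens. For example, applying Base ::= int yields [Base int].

Ty
Pr -> Ty
Pr * Base -> Ty
Base * Base -> Ty
unit * Base -> Ty
unit * ( Ty ) -> Ty
unit * ( Pr -> Ty ) -> Ty
unit * ( Base -> Ty ) -> Ty
unit * ( b -> Ty ) -> Ty
unit * ( b -> Pr ) -> Ty
unit * ( b -> Base ) -> Ty
unit * ( b -> b ) -> Ty
unit * ( b -> b ) -> Pr
unit * ( b -> b ) -> Base
unit * ( b -> b ) -> unit

[Ty [Pr [Pr [Base unit]] * [Base ( [Ty [Pr [Base b]] -> [Ty [Pr [Base b]]]] )]] -> [Ty [Pr [Base unit]]]]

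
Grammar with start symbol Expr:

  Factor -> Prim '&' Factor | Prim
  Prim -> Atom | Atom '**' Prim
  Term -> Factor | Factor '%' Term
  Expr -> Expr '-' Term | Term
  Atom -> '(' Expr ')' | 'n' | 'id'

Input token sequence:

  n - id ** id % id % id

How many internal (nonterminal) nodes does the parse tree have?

[Expr [Expr [Term [Factor [Prim [Atom n]]]]] - [Term [Factor [Prim [Atom id] ** [Prim [Atom id]]]] % [Term [Factor [Prim [Atom id]]] % [Term [Factor [Prim [Atom id]]]]]]]

20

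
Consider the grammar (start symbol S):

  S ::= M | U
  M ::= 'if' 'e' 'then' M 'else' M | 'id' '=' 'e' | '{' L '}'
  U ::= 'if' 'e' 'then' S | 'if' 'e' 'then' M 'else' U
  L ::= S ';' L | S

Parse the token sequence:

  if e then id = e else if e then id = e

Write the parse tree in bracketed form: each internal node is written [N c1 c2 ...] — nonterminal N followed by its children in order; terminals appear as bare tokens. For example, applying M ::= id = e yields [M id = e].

[S [U if e then [M id = e] else [U if e then [S [M id = e]]]]]

S
U
if e then M else U
if e then id = e else U
if e then id = e else if e then S
if e then id = e else if e then M
if e then id = e else if e then id = e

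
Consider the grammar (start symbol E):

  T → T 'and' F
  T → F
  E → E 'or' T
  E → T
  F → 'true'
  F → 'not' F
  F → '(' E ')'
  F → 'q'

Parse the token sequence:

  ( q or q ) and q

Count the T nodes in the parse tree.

[E [T [T [F ( [E [E [T [F q]]] or [T [F q]]] )]] and [F q]]]

4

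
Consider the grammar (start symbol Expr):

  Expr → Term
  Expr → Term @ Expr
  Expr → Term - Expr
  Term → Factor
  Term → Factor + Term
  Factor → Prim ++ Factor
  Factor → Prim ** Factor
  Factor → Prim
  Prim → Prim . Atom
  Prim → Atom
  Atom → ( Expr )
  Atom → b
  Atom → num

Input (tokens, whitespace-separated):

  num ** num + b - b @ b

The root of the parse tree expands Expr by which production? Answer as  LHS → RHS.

[Expr [Term [Factor [Prim [Atom num]] ** [Factor [Prim [Atom num]]]] + [Term [Factor [Prim [Atom b]]]]] - [Expr [Term [Factor [Prim [Atom b]]]] @ [Expr [Term [Factor [Prim [Atom b]]]]]]]

Expr → Term - Expr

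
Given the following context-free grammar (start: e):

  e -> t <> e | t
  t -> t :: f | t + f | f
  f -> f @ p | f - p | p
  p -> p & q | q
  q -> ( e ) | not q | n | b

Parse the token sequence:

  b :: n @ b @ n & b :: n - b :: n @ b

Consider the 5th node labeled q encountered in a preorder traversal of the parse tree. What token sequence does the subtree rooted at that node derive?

[e [t [t [t [t [f [p [q b]]]] :: [f [f [f [p [q n]]] @ [p [q b]]] @ [p [p [q n]] & [q b]]]] :: [f [f [p [q n]]] - [p [q b]]]] :: [f [f [p [q n]]] @ [p [q b]]]]]

b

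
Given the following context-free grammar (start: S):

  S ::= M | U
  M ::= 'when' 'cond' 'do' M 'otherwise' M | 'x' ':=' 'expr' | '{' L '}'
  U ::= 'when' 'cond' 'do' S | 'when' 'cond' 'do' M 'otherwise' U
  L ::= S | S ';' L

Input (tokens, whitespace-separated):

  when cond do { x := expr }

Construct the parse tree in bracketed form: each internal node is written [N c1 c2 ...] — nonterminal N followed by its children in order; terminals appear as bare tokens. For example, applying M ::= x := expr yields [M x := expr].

S
U
when cond do S
when cond do M
when cond do { L }
when cond do { S }
when cond do { M }
when cond do { x := expr }

[S [U when cond do [S [M { [L [S [M x := expr]]] }]]]]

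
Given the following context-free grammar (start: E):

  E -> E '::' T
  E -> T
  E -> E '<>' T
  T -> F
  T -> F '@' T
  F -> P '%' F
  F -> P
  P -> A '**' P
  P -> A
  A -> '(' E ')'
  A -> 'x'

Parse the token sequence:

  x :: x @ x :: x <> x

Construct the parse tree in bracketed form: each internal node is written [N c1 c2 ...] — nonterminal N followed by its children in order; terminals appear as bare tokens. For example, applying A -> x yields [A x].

[E [E [E [E [T [F [P [A x]]]]] :: [T [F [P [A x]]] @ [T [F [P [A x]]]]]] :: [T [F [P [A x]]]]] <> [T [F [P [A x]]]]]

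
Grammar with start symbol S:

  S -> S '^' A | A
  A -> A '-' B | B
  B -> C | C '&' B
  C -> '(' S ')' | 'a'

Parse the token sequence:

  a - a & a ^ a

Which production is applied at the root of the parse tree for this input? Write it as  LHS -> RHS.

S -> S '^' A

[S [S [A [A [B [C a]]] - [B [C a] & [B [C a]]]]] ^ [A [B [C a]]]]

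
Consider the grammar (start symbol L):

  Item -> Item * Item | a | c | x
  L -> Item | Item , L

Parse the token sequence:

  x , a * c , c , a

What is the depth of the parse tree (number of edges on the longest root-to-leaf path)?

5

[L [Item x] , [L [Item [Item a] * [Item c]] , [L [Item c] , [L [Item a]]]]]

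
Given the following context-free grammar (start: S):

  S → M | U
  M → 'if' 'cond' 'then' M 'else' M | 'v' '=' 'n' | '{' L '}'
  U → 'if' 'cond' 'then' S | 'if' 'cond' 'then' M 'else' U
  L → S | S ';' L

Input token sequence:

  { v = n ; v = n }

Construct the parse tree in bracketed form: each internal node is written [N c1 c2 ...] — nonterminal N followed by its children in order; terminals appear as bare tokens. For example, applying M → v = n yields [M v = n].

S
M
{ L }
{ S ; L }
{ M ; L }
{ v = n ; L }
{ v = n ; S }
{ v = n ; M }
{ v = n ; v = n }

[S [M { [L [S [M v = n]] ; [L [S [M v = n]]]] }]]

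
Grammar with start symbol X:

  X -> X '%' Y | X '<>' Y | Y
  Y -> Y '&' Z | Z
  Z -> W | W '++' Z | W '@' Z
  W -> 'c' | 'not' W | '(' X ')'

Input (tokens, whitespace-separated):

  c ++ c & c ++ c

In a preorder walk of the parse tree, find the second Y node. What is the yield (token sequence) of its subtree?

c ++ c

[X [Y [Y [Z [W c] ++ [Z [W c]]]] & [Z [W c] ++ [Z [W c]]]]]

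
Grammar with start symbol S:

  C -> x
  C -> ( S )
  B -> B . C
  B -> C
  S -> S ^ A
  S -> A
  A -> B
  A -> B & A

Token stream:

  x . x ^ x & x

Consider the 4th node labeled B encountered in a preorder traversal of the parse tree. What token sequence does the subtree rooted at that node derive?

[S [S [A [B [B [C x]] . [C x]]]] ^ [A [B [C x]] & [A [B [C x]]]]]

x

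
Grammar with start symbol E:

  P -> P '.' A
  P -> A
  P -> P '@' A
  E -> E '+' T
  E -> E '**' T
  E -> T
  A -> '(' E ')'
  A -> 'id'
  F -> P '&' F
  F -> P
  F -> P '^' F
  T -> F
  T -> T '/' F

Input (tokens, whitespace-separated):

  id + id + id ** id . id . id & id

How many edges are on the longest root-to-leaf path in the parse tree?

8

[E [E [E [E [T [F [P [A id]]]]] + [T [F [P [A id]]]]] + [T [F [P [A id]]]]] ** [T [F [P [P [P [A id]] . [A id]] . [A id]] & [F [P [A id]]]]]]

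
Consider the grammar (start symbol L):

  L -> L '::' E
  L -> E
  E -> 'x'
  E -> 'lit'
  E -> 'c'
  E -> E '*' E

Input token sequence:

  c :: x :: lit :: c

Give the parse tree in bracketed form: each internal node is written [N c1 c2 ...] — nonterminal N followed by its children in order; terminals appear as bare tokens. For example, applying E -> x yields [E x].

[L [L [L [L [E c]] :: [E x]] :: [E lit]] :: [E c]]

L
L :: E
L :: E :: E
L :: E :: E :: E
E :: E :: E :: E
c :: E :: E :: E
c :: x :: E :: E
c :: x :: lit :: E
c :: x :: lit :: c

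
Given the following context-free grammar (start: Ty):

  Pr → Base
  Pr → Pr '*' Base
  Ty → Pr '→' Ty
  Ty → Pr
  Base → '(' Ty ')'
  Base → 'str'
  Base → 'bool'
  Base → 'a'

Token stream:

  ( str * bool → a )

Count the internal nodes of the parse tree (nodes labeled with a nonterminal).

[Ty [Pr [Base ( [Ty [Pr [Pr [Base str]] * [Base bool]] → [Ty [Pr [Base a]]]] )]]]

11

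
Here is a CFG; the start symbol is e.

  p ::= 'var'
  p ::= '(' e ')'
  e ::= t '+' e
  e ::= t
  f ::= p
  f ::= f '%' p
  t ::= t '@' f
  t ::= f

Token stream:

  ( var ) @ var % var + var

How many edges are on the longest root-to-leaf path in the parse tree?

[e [t [t [f [p ( [e [t [f [p var]]]] )]]] @ [f [f [p var]] % [p var]]] + [e [t [f [p var]]]]]

9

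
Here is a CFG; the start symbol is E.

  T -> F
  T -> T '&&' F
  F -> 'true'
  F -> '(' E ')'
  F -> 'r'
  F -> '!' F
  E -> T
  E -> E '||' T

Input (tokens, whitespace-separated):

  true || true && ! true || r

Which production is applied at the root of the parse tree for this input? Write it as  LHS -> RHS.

E -> E '||' T

[E [E [E [T [F true]]] || [T [T [F true]] && [F ! [F true]]]] || [T [F r]]]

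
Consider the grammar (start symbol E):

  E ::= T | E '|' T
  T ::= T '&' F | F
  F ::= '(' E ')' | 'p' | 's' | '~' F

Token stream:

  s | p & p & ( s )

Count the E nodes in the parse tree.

[E [E [T [F s]]] | [T [T [T [F p]] & [F p]] & [F ( [E [T [F s]]] )]]]

3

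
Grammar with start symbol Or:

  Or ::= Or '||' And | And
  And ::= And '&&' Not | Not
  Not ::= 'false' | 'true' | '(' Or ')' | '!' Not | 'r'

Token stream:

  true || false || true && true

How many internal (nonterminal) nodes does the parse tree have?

11

[Or [Or [Or [And [Not true]]] || [And [Not false]]] || [And [And [Not true]] && [Not true]]]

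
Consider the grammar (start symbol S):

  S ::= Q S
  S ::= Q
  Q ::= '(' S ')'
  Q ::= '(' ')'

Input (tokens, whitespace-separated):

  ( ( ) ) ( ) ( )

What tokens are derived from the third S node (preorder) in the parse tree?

( ) ( )

[S [Q ( [S [Q ( )]] )] [S [Q ( )] [S [Q ( )]]]]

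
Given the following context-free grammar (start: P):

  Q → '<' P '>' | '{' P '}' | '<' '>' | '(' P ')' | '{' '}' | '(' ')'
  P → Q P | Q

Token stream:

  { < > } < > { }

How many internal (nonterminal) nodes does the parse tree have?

8

[P [Q { [P [Q < >]] }] [P [Q < >] [P [Q { }]]]]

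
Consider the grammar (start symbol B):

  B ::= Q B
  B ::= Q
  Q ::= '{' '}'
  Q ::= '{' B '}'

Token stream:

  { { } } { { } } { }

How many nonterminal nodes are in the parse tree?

10

[B [Q { [B [Q { }]] }] [B [Q { [B [Q { }]] }] [B [Q { }]]]]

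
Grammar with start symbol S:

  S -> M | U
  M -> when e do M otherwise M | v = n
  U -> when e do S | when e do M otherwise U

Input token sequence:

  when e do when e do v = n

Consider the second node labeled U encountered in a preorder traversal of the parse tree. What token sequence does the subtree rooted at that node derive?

when e do v = n

[S [U when e do [S [U when e do [S [M v = n]]]]]]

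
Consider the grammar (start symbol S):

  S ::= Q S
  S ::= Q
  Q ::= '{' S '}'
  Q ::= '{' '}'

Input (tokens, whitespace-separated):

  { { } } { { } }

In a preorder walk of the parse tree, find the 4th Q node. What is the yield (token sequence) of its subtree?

{ }

[S [Q { [S [Q { }]] }] [S [Q { [S [Q { }]] }]]]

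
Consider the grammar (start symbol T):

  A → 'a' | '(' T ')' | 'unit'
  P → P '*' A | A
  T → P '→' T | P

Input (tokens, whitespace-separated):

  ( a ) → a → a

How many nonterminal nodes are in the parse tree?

[T [P [A ( [T [P [A a]]] )]] → [T [P [A a]] → [T [P [A a]]]]]

12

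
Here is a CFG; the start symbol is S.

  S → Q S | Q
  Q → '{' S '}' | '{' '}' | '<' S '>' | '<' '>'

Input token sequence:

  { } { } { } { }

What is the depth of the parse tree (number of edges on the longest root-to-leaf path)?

[S [Q { }] [S [Q { }] [S [Q { }] [S [Q { }]]]]]

5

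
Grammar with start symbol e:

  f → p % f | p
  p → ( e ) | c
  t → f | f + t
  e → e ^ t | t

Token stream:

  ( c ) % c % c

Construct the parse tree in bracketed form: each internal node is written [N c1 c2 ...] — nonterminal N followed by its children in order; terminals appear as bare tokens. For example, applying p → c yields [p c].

e
t
f
p % f
( e ) % f
( t ) % f
( f ) % f
( p ) % f
( c ) % f
( c ) % p % f
( c ) % c % f
( c ) % c % p
( c ) % c % c

[e [t [f [p ( [e [t [f [p c]]]] )] % [f [p c] % [f [p c]]]]]]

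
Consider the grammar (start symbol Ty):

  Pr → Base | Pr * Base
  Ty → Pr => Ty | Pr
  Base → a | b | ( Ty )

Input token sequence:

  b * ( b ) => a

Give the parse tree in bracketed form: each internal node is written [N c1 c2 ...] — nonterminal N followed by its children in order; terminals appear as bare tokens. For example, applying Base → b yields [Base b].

[Ty [Pr [Pr [Base b]] * [Base ( [Ty [Pr [Base b]]] )]] => [Ty [Pr [Base a]]]]

Ty
Pr => Ty
Pr * Base => Ty
Base * Base => Ty
b * Base => Ty
b * ( Ty ) => Ty
b * ( Pr ) => Ty
b * ( Base ) => Ty
b * ( b ) => Ty
b * ( b ) => Pr
b * ( b ) => Base
b * ( b ) => a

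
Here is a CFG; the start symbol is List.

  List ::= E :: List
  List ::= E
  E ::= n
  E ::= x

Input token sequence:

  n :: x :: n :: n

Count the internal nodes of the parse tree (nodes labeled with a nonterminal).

[List [E n] :: [List [E x] :: [List [E n] :: [List [E n]]]]]

8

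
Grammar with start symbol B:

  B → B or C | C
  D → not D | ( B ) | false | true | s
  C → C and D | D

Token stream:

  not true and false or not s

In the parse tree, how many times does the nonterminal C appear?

[B [B [C [C [D not [D true]]] and [D false]]] or [C [D not [D s]]]]

3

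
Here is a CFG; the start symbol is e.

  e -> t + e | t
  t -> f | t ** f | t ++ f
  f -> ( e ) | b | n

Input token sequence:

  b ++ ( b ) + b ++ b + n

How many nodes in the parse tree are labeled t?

6

[e [t [t [f b]] ++ [f ( [e [t [f b]]] )]] + [e [t [t [f b]] ++ [f b]] + [e [t [f n]]]]]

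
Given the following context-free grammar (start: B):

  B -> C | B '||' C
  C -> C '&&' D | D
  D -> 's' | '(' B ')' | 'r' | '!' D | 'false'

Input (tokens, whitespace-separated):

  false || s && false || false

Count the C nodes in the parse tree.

4

[B [B [B [C [D false]]] || [C [C [D s]] && [D false]]] || [C [D false]]]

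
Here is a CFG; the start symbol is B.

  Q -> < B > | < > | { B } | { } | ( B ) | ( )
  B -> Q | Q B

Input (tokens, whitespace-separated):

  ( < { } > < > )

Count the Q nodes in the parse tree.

[B [Q ( [B [Q < [B [Q { }]] >] [B [Q < >]]] )]]

4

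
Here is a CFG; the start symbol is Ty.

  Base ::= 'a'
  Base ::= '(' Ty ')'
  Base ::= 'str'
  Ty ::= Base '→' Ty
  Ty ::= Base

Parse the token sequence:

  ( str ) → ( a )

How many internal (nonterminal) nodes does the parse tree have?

[Ty [Base ( [Ty [Base str]] )] → [Ty [Base ( [Ty [Base a]] )]]]

8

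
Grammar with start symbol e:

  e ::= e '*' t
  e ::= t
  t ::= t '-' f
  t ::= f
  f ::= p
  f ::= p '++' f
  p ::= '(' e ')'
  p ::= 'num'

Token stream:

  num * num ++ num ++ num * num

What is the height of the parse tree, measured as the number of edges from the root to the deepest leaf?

[e [e [e [t [f [p num]]]] * [t [f [p num] ++ [f [p num] ++ [f [p num]]]]]] * [t [f [p num]]]]

7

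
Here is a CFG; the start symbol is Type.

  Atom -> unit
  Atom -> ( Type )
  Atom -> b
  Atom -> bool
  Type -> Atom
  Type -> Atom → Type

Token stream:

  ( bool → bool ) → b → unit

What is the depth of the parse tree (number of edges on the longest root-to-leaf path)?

[Type [Atom ( [Type [Atom bool] → [Type [Atom bool]]] )] → [Type [Atom b] → [Type [Atom unit]]]]

5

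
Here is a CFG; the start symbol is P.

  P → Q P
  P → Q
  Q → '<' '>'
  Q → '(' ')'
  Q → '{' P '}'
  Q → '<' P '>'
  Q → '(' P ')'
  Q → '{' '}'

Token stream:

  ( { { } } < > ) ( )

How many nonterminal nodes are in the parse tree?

[P [Q ( [P [Q { [P [Q { }]] }] [P [Q < >]]] )] [P [Q ( )]]]

10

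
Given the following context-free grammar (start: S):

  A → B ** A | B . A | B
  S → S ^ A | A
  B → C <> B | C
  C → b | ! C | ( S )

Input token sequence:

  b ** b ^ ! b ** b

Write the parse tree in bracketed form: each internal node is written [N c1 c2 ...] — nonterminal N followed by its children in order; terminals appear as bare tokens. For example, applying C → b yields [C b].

[S [S [A [B [C b]] ** [A [B [C b]]]]] ^ [A [B [C ! [C b]]] ** [A [B [C b]]]]]

S
S ^ A
A ^ A
B ** A ^ A
C ** A ^ A
b ** A ^ A
b ** B ^ A
b ** C ^ A
b ** b ^ A
b ** b ^ B ** A
b ** b ^ C ** A
b ** b ^ ! C ** A
b ** b ^ ! b ** A
b ** b ^ ! b ** B
b ** b ^ ! b ** C
b ** b ^ ! b ** b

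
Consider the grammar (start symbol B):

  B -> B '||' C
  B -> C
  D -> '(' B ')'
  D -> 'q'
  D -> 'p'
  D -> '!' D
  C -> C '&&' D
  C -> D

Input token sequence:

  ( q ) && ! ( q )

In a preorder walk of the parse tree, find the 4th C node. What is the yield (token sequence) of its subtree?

[B [C [C [D ( [B [C [D q]]] )]] && [D ! [D ( [B [C [D q]]] )]]]]

q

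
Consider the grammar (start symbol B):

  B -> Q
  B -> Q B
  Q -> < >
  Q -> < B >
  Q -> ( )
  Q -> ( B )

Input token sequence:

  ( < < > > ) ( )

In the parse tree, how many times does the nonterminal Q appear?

[B [Q ( [B [Q < [B [Q < >]] >]] )] [B [Q ( )]]]

4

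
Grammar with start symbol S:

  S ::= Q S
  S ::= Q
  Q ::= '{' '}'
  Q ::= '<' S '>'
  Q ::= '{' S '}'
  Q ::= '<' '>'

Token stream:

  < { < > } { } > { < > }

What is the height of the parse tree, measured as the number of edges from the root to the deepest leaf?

6

[S [Q < [S [Q { [S [Q < >]] }] [S [Q { }]]] >] [S [Q { [S [Q < >]] }]]]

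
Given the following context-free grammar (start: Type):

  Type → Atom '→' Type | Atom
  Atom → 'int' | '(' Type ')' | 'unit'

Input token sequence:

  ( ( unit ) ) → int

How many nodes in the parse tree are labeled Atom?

4

[Type [Atom ( [Type [Atom ( [Type [Atom unit]] )]] )] → [Type [Atom int]]]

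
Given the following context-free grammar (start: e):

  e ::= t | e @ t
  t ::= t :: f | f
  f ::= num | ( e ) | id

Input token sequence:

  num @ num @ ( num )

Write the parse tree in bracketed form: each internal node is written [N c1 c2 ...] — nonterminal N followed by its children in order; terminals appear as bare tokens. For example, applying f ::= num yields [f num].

[e [e [e [t [f num]]] @ [t [f num]]] @ [t [f ( [e [t [f num]]] )]]]

e
e @ t
e @ t @ t
t @ t @ t
f @ t @ t
num @ t @ t
num @ f @ t
num @ num @ t
num @ num @ f
num @ num @ ( e )
num @ num @ ( t )
num @ num @ ( f )
num @ num @ ( num )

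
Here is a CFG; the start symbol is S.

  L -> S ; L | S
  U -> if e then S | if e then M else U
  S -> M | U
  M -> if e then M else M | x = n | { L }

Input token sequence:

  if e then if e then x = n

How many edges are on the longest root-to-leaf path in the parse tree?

[S [U if e then [S [U if e then [S [M x = n]]]]]]

6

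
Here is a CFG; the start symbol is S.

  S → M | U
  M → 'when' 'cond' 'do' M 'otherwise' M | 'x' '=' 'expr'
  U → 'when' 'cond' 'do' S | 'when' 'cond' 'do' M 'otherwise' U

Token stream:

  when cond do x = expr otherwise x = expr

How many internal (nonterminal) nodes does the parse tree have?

4

[S [M when cond do [M x = expr] otherwise [M x = expr]]]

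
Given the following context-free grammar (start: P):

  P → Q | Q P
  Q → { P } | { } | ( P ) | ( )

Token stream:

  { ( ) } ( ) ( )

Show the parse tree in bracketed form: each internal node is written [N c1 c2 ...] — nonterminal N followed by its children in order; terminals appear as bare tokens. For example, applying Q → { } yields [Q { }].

P
Q P
{ P } P
{ Q } P
{ ( ) } P
{ ( ) } Q P
{ ( ) } ( ) P
{ ( ) } ( ) Q
{ ( ) } ( ) ( )

[P [Q { [P [Q ( )]] }] [P [Q ( )] [P [Q ( )]]]]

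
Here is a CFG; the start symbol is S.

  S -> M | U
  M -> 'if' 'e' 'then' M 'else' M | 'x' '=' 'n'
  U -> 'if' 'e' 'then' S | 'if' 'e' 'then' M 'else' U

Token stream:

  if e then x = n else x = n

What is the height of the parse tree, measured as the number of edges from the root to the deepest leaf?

[S [M if e then [M x = n] else [M x = n]]]

3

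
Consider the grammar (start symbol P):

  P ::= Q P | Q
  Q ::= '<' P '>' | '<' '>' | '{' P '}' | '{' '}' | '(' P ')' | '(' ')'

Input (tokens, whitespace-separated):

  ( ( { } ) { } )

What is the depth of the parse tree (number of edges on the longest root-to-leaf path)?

[P [Q ( [P [Q ( [P [Q { }]] )] [P [Q { }]]] )]]

6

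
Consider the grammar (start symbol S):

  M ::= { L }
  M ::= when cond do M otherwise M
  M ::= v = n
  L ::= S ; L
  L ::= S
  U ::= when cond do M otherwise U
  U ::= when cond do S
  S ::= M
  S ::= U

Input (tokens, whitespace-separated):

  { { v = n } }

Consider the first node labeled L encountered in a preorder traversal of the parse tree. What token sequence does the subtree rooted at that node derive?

[S [M { [L [S [M { [L [S [M v = n]]] }]]] }]]

{ v = n }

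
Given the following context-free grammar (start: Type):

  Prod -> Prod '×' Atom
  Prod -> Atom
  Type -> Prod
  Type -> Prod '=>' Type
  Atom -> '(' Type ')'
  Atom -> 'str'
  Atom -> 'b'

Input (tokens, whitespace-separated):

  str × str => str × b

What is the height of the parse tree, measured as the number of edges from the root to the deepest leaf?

5

[Type [Prod [Prod [Atom str]] × [Atom str]] => [Type [Prod [Prod [Atom str]] × [Atom b]]]]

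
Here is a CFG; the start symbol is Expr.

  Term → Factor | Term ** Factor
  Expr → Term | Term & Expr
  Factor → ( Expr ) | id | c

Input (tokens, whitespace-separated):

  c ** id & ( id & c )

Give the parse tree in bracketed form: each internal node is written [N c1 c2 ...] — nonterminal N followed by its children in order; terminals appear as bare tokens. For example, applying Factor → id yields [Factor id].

Expr
Term & Expr
Term ** Factor & Expr
Factor ** Factor & Expr
c ** Factor & Expr
c ** id & Expr
c ** id & Term
c ** id & Factor
c ** id & ( Expr )
c ** id & ( Term & Expr )
c ** id & ( Factor & Expr )
c ** id & ( id & Expr )
c ** id & ( id & Term )
c ** id & ( id & Factor )
c ** id & ( id & c )

[Expr [Term [Term [Factor c]] ** [Factor id]] & [Expr [Term [Factor ( [Expr [Term [Factor id]] & [Expr [Term [Factor c]]]] )]]]]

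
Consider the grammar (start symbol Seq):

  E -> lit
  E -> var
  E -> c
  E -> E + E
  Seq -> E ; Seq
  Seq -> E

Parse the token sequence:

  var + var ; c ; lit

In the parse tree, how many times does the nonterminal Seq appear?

3

[Seq [E [E var] + [E var]] ; [Seq [E c] ; [Seq [E lit]]]]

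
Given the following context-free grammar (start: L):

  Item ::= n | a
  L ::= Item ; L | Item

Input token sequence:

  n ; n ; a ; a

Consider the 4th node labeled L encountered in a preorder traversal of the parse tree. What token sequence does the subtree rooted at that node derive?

a

[L [Item n] ; [L [Item n] ; [L [Item a] ; [L [Item a]]]]]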